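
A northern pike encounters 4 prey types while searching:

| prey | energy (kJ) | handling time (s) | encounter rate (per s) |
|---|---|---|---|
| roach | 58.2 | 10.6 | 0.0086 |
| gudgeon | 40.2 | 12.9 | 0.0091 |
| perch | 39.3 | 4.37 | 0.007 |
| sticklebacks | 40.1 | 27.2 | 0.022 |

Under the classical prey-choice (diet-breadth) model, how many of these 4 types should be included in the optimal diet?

Rank by E/h (kJ/s): perch 8.99, roach 5.49, gudgeon 3.12, sticklebacks 1.47. Include each in turn until the next type's E/h falls below the running intake rate.
Rate on top 1: 0.2669. roach: 5.49 > 0.2669 → include.
Rate on top 2: 0.6914. gudgeon: 3.12 > 0.6914 → include.
Rate on top 3: 0.9212. sticklebacks: 1.47 > 0.9212 → include.
Optimal diet: perch, roach, gudgeon, sticklebacks — 4 of 4 types.

4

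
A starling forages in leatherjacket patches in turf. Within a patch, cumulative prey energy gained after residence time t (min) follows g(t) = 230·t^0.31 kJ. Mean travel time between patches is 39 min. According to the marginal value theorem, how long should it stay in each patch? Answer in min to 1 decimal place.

Maximise g(t)/(T+t): set derivative to zero → g'(t)(T+t) = g(t).
g'(t) = 0.31·230·t^-0.69. Setting 0.31·230·t^-0.69 = 230·t^0.31/(39+t) gives 0.31(39+t) = t, so 0.69·t = 0.31×39.
t* = 0.31×39/0.69 = 17.52 min.

17.5 min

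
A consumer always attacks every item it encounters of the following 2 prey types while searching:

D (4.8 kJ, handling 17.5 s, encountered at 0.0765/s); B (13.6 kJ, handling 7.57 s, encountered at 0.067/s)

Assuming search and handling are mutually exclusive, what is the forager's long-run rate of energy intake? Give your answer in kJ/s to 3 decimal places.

Energy encountered per unit search time: 0.0765×4.8 + 0.067×13.6 = 1.278 kJ/s.
Handling time per unit search time: 0.0765×17.5 + 0.067×7.57 = 1.846.
Rate = 1.278/(1 + 1.846) = 0.4492 kJ/s.

0.449 kJ/s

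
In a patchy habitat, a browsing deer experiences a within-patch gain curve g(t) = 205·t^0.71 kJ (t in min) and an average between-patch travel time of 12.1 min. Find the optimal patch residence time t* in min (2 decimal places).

29.62 min

By the marginal value theorem, leave when the instantaneous gain rate g'(t) equals the habitat-wide average g(t)/(T + t).
g'(t) = 0.71·205·t^-0.29. Setting 0.71·205·t^-0.29 = 205·t^0.71/(12.1+t) gives 0.71(12.1+t) = t, so 0.29·t = 0.71×12.1.
t* = 0.71×12.1/0.29 = 29.62 min.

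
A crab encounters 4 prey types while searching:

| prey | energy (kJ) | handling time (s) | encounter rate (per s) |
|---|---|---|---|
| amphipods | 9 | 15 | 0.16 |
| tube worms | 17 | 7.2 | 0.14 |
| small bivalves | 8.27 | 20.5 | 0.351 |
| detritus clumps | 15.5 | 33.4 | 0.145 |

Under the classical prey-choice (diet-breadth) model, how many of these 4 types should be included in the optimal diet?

Rank by E/h (kJ/s): tube worms 2.36, amphipods 0.6, detritus clumps 0.464, small bivalves 0.403. Include each in turn until the next type's E/h falls below the running intake rate.
Rate on top 1: 1.185. amphipods: 0.6 < 1.185 → exclude; stop.
Optimal diet: tube worms — 1 of 4 types.

1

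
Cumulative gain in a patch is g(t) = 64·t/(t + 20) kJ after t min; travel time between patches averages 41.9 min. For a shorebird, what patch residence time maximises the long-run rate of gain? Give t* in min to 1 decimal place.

28.9 min

Optimal t* satisfies g'(t*) = g(t*)/(T + t*).
g'(t) = 64·20/(t + 20)². Setting 64·20/(t+20)² = 64t/[(t+20)(41.9+t)] gives 20(41.9+t) = t(t+20), so t² = 20×41.9 = 838.
t* = √838 = 28.95 min.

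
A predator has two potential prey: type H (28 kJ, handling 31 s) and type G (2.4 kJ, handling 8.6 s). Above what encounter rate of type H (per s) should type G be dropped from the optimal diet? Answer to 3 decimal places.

0.014 per s

The zero-one rule: include type G iff E₂/h₂ > λE₁/(1+λh₁). Equality gives the switch point.
λE₁h₂ = E₂ + λE₂h₁ ⇒ λ = E₂/(E₁h₂ − E₂h₁) = 2.4/(240.8 − 74.4) = 0.01442 per s.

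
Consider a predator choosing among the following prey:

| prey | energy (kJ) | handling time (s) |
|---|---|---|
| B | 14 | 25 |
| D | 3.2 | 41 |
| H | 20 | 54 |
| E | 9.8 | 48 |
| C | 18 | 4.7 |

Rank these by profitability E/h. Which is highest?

C

In descending order of E/h:
C: 18/4.7 = 3.83 kJ/s
B: 14/25 = 0.56 kJ/s
H: 20/54 = 0.37 kJ/s
E: 9.8/48 = 0.204 kJ/s
D: 3.2/41 = 0.078 kJ/s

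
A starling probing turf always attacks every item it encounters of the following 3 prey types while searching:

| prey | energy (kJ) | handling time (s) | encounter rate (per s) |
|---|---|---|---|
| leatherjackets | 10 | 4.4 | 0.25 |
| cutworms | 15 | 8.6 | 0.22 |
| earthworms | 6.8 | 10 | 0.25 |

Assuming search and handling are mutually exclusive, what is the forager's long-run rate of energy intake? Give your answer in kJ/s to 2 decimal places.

1.16 kJ/s

R = (0.25×10 + 0.22×15 + 0.25×6.8) / (1 + 0.25×4.4 + 0.22×8.6 + 0.25×10) = 7.5/6.492 = 1.155 kJ/s.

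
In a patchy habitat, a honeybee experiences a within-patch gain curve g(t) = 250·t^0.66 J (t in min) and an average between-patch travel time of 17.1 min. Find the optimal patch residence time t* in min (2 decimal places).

33.19 min

Optimal t* satisfies g'(t*) = g(t*)/(T + t*).
g'(t) = 0.66·250·t^-0.34. Setting 0.66·250·t^-0.34 = 250·t^0.66/(17.1+t) gives 0.66(17.1+t) = t, so 0.34·t = 0.66×17.1.
t* = 0.66×17.1/0.34 = 33.19 min.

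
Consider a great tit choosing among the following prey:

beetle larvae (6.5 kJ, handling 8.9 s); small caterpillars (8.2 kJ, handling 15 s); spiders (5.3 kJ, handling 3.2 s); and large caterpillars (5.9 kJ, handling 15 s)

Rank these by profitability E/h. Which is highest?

spiders

Profitability E/h (kJ/s): beetle larvae = 6.5/8.9 = 0.73, small caterpillars = 8.2/15 = 0.547, spiders = 5.3/3.2 = 1.66, large caterpillars = 5.9/15 = 0.393.
Ranked: spiders > beetle larvae > small caterpillars > large caterpillars.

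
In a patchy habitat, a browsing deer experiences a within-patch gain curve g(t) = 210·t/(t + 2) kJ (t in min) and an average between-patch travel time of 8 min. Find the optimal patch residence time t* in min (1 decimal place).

4.0 min

By the marginal value theorem, leave when the instantaneous gain rate g'(t) equals the habitat-wide average g(t)/(T + t).
g'(t) = 210·2/(t + 2)². Setting 210·2/(t+2)² = 210t/[(t+2)(8+t)] gives 2(8+t) = t(t+2), so t² = 2×8 = 16.
t* = √16 = 4 min.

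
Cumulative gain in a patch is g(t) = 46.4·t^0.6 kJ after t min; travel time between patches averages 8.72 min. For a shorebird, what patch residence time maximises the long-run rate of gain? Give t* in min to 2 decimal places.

By the marginal value theorem, leave when the instantaneous gain rate g'(t) equals the habitat-wide average g(t)/(T + t).
g'(t) = 0.6·46.4·t^-0.4. Setting 0.6·46.4·t^-0.4 = 46.4·t^0.6/(8.72+t) gives 0.6(8.72+t) = t, so 0.40·t = 0.6×8.72.
t* = 0.6×8.72/0.40 = 13.08 min.

13.08 min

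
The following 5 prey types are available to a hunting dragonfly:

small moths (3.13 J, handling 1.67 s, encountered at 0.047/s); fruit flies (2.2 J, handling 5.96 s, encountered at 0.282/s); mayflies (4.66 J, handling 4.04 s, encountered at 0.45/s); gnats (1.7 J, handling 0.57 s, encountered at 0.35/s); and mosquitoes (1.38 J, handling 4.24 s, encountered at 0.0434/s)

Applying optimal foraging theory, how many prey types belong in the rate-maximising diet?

3

Profitabilities (E/h, J/s): gnats 2.98, small moths 1.87, mayflies 1.15, fruit flies 0.369, mosquitoes 0.325. Add prey in this order while the next type's profitability exceeds the intake rate on those already taken.
Rate on top 1: 0.496. small moths: 1.87 > 0.496 → include.
Rate on top 2: 0.5807. mayflies: 1.15 > 0.5807 → include.
Rate on top 3: 0.917. fruit flies: 0.369 < 0.917 → exclude; stop.
Optimal diet: gnats, small moths, mayflies — 3 of 5 types.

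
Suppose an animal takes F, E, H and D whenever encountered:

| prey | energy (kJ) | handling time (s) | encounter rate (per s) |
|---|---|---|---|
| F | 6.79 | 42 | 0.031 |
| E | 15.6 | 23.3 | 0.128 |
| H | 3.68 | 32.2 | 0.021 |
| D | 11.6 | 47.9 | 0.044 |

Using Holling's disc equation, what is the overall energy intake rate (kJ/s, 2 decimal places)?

0.35 kJ/s

R = Σλ_iE_i / (1 + Σλ_ih_i)
Numerator: 0.031×6.79 + 0.128×15.6 + 0.021×3.68 + 0.044×11.6 = 2.795
Denominator: 1 + 0.031×42 + 0.128×23.3 + 0.021×32.2 + 0.044×47.9 = 8.068
R = 2.795/8.068 = 0.3464 kJ/s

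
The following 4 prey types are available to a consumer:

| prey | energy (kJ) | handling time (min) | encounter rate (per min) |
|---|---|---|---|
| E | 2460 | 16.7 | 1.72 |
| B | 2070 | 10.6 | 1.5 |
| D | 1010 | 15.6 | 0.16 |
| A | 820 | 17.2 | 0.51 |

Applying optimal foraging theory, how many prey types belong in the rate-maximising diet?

1

Profitabilities (E/h, kJ/min): B 195, E 147, D 64.7, A 47.7. Add prey in this order while the next type's profitability exceeds the intake rate on those already taken.
Rate on top 1: 183.7. E: 147 < 183.7 → exclude; stop.
Optimal diet: B — 1 of 4 types.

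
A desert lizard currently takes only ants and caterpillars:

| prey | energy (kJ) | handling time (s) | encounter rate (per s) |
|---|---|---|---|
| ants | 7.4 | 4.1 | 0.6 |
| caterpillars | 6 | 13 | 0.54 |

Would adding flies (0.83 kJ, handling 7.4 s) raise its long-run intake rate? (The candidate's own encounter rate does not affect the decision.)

Intake rate on the current diet: R = (0.6×7.4 + 0.54×6) / (1 + 0.6×4.1 + 0.54×13) = 7.68/10.48 = 0.7328 kJ/s.
flies: E/h = 0.83/7.4 = 0.1122 kJ/s.
Since 0.1122 < R, time spent handling flies is better spent searching.

No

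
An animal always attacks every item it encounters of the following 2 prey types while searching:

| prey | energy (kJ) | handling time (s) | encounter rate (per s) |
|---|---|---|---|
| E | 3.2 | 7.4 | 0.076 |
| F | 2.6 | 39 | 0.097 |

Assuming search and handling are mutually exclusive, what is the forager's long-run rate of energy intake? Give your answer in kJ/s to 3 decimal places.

Energy encountered per unit search time: 0.076×3.2 + 0.097×2.6 = 0.4954 kJ/s.
Handling time per unit search time: 0.076×7.4 + 0.097×39 = 4.345.
Rate = 0.4954/(1 + 4.345) = 0.09268 kJ/s.

0.093 kJ/s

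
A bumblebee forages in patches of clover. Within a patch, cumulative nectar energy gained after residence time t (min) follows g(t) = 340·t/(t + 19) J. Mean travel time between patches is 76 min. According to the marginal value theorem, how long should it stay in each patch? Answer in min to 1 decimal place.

38.0 min

Optimal t* satisfies g'(t*) = g(t*)/(T + t*).
g'(t) = 340·19/(t + 19)². Setting 340·19/(t+19)² = 340t/[(t+19)(76+t)] gives 19(76+t) = t(t+19), so t² = 19×76 = 1444.
t* = √1444 = 38 min.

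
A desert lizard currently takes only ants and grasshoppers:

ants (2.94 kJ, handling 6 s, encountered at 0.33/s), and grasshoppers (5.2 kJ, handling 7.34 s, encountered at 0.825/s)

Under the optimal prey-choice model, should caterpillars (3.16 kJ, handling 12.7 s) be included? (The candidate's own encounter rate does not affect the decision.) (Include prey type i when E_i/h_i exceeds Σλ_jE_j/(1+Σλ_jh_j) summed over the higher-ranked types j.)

No

On ants and grasshoppers alone, R = ΣλE/(1+Σλh) = 5.26/9.035 = 0.5822 kJ/s.
Profitability of caterpillars: 3.16/12.7 = 0.2488 kJ/s.
Since 0.2488 < R, time spent handling caterpillars is better spent searching.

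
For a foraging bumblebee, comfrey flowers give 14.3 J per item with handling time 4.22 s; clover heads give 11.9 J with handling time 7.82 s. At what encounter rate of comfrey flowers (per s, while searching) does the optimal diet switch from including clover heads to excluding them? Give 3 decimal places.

Drop clover heads once their profitability E₂/h₂ falls below the rate achievable on comfrey flowers alone: E₂/h₂ = λE₁/(1 + λh₁).
Solve for λ: λE₁h₂ = E₂(1 + λh₁) → λ(E₁h₂ − E₂h₁) = E₂ → λ = E₂/(E₁h₂ − E₂h₁).
λ = 11.9/(14.3×7.82 − 11.9×4.22) = 11.9/61.61 = 0.1932 per s.

0.193 per s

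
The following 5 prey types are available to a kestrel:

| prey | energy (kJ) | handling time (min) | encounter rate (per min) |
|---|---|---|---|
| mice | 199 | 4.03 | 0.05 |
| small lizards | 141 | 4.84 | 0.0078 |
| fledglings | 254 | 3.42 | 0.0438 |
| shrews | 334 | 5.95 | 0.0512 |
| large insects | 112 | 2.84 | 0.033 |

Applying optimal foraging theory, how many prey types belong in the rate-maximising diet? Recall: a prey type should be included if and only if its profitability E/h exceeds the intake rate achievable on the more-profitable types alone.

Rank by E/h (kJ/min): fledglings 74.3, shrews 56.1, mice 49.4, large insects 39.4, small lizards 29.1. Include each in turn until the next type's E/h falls below the running intake rate.
Rate on top 1: 9.676. shrews: 56.1 > 9.676 → include.
Rate on top 2: 19.41. mice: 49.4 > 19.41 → include.
Rate on top 3: 23.05. large insects: 39.4 > 23.05 → include.
Rate on top 4: 23.93. small lizards: 29.1 > 23.93 → include.
Optimal diet: fledglings, shrews, mice, large insects, small lizards — 5 of 5 types.

5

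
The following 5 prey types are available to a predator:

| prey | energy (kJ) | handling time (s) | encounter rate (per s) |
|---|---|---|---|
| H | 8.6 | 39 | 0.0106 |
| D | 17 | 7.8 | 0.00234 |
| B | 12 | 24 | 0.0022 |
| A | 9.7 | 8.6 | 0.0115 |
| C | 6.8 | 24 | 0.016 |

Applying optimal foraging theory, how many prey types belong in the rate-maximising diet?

5

Rank by E/h (kJ/s): D 2.18, A 1.13, B 0.5, C 0.283, H 0.221. Include each in turn until the next type's E/h falls below the running intake rate.
Rate on top 1: 0.03907. A: 1.13 > 0.03907 → include.
Rate on top 2: 0.1355. B: 0.5 > 0.1355 → include.
Rate on top 3: 0.1519. C: 0.283 > 0.1519 → include.
Rate on top 4: 0.1844. H: 0.221 > 0.1844 → include.
Optimal diet: D, A, B, C, H — 5 of 5 types.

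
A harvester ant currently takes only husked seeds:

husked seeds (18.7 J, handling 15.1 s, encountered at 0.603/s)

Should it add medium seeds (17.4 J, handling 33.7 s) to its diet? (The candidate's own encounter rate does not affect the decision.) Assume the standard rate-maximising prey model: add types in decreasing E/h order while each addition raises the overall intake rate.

Intake rate on the current diet: R = (0.603×18.7) / (1 + 0.603×15.1) = 11.28/10.11 = 1.116 J/s.
Profitability of medium seeds: 17.4/33.7 = 0.5163 J/s.
Since 0.5163 < R, time spent handling medium seeds is better spent searching.

No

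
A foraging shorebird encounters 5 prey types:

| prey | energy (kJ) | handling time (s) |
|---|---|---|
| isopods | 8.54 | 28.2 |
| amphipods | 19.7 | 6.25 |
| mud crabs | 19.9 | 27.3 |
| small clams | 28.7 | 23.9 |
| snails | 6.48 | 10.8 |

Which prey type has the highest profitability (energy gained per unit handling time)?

amphipods

Profitability E/h (kJ/s): isopods = 8.54/28.2 = 0.303, amphipods = 19.7/6.25 = 3.15, mud crabs = 19.9/27.3 = 0.729, small clams = 28.7/23.9 = 1.2, snails = 6.48/10.8 = 0.6.
Ranked: amphipods > small clams > mud crabs > snails > isopods.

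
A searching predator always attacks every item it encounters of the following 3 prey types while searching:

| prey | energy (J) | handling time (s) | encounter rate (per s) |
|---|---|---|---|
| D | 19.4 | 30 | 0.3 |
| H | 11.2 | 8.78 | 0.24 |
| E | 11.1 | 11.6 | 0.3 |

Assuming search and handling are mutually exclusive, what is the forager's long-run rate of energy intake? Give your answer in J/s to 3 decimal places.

Energy encountered per unit search time: 0.3×19.4 + 0.24×11.2 + 0.3×11.1 = 11.84 J/s.
Handling time per unit search time: 0.3×30 + 0.24×8.78 + 0.3×11.6 = 14.59.
Rate = 11.84/(1 + 14.59) = 0.7595 J/s.

0.759 J/s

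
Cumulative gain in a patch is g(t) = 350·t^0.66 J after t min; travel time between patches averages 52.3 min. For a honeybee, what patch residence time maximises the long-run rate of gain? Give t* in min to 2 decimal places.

By the marginal value theorem, leave when the instantaneous gain rate g'(t) equals the habitat-wide average g(t)/(T + t).
g'(t) = 0.66·350·t^-0.34. Setting 0.66·350·t^-0.34 = 350·t^0.66/(52.3+t) gives 0.66(52.3+t) = t, so 0.34·t = 0.66×52.3.
t* = 0.66×52.3/0.34 = 101.5 min.

101.52 min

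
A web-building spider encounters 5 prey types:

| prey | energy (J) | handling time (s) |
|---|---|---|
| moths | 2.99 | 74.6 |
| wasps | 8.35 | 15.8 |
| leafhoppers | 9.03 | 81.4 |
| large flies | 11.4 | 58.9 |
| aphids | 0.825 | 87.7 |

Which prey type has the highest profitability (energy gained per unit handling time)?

wasps

Profitability E/h (J/s): moths = 2.99/74.6 = 0.0401, wasps = 8.35/15.8 = 0.528, leafhoppers = 9.03/81.4 = 0.111, large flies = 11.4/58.9 = 0.194, aphids = 0.825/87.7 = 0.00941.
Ranked: wasps > large flies > leafhoppers > moths > aphids.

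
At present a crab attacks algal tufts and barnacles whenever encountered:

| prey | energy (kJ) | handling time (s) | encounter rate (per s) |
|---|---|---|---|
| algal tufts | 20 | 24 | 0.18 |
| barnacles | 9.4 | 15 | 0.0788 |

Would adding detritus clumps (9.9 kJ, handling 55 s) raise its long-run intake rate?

On algal tufts and barnacles alone, R = ΣλE/(1+Σλh) = 4.341/6.502 = 0.6676 kJ/s.
detritus clumps: E/h = 9.9/55 = 0.18 kJ/s.
Since 0.18 < R, time spent handling detritus clumps is better spent searching.

No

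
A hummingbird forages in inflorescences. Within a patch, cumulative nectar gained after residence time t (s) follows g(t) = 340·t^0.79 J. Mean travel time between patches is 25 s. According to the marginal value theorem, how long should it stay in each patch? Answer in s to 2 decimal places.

94.05 s

Maximise g(t)/(T+t): set derivative to zero → g'(t)(T+t) = g(t).
g'(t) = 0.79·340·t^-0.21. Setting 0.79·340·t^-0.21 = 340·t^0.79/(25+t) gives 0.79(25+t) = t, so 0.21·t = 0.79×25.
t* = 0.79×25/0.21 = 94.05 s.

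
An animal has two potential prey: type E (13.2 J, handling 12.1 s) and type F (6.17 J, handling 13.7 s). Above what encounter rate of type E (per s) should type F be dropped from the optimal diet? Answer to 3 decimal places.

0.058 per s

Drop type F once their profitability E₂/h₂ falls below the rate achievable on type E alone: E₂/h₂ = λE₁/(1 + λh₁).
Solve for λ: λE₁h₂ = E₂(1 + λh₁) → λ(E₁h₂ − E₂h₁) = E₂ → λ = E₂/(E₁h₂ − E₂h₁).
λ = 6.17/(13.2×13.7 − 6.17×12.1) = 6.17/106.2 = 0.05811 per s.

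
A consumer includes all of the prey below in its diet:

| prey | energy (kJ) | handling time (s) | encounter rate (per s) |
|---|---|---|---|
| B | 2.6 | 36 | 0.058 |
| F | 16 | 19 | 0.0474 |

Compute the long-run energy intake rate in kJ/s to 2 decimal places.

0.23 kJ/s

R = Σλ_iE_i / (1 + Σλ_ih_i)
Numerator: 0.058×2.6 + 0.0474×16 = 0.9092
Denominator: 1 + 0.058×36 + 0.0474×19 = 3.989
R = 0.9092/3.989 = 0.2279 kJ/s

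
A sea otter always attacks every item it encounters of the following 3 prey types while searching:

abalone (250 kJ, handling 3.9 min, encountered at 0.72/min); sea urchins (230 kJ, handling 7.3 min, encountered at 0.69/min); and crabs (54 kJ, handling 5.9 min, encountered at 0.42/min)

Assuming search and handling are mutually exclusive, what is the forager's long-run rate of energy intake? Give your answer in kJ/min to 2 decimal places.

31.92 kJ/min

Energy encountered per unit search time: 0.72×250 + 0.69×230 + 0.42×54 = 361.4 kJ/min.
Handling time per unit search time: 0.72×3.9 + 0.69×7.3 + 0.42×5.9 = 10.32.
Rate = 361.4/(1 + 10.32) = 31.92 kJ/min.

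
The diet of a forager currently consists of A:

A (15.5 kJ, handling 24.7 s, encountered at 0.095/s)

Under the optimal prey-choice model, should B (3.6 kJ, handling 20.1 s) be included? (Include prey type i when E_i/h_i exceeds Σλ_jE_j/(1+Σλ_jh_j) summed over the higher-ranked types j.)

No

On A alone, R = ΣλE/(1+Σλh) = 1.472/3.346 = 0.44 kJ/s.
Profitability of B: 3.6/20.1 = 0.1791 kJ/s.
0.1791 < 0.44, so adding B would lower the average — exclude it.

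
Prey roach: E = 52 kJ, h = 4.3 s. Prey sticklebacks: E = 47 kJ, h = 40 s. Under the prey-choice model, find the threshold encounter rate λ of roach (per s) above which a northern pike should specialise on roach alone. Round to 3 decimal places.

0.025 per s

Drop sticklebacks once their profitability E₂/h₂ falls below the rate achievable on roach alone: E₂/h₂ = λE₁/(1 + λh₁).
Solve for λ: λE₁h₂ = E₂(1 + λh₁) → λ(E₁h₂ − E₂h₁) = E₂ → λ = E₂/(E₁h₂ − E₂h₁).
λ = 47/(52×40 − 47×4.3) = 47/1878 = 0.02503 per s.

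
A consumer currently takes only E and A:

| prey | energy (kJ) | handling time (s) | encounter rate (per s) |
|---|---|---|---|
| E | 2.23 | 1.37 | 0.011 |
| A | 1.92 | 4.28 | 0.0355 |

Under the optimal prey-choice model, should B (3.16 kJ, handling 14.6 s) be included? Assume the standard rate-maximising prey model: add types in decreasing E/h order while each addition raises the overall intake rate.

Yes

Current rate: (0.011×2.23 + 0.0355×1.92)/(1 + 0.011×1.37 + 0.0355×4.28) = 0.07943 kJ/s.
Profitability of B: 3.16/14.6 = 0.2164 kJ/s.
Since 0.2164 > R, including B increases the long-run rate.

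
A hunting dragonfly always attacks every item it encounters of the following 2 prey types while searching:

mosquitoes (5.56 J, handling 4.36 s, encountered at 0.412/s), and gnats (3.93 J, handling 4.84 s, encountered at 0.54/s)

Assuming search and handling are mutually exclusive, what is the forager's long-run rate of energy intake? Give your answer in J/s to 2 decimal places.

0.82 J/s

R = Σλ_iE_i / (1 + Σλ_ih_i)
Numerator: 0.412×5.56 + 0.54×3.93 = 4.413
Denominator: 1 + 0.412×4.36 + 0.54×4.84 = 5.41
R = 4.413/5.41 = 0.8157 J/s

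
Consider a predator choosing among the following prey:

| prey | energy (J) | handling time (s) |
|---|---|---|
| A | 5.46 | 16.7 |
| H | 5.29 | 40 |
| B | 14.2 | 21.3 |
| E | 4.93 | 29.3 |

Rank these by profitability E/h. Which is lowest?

Profitability E/h (J/s): A = 5.46/16.7 = 0.327, H = 5.29/40 = 0.132, B = 14.2/21.3 = 0.667, E = 4.93/29.3 = 0.168.
Ranked: B > A > E > H.

H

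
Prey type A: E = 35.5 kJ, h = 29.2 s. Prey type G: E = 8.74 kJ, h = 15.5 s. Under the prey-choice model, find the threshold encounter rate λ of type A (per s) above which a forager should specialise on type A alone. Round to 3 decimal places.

0.030 per s

At the threshold, the rate on type A alone equals the profitability of type G: λ·35.5/(1 + λ·29.2) = 8.74/15.5 = 0.5639.
Rearranging, λ(35.5 − 0.5639×29.2) = 0.5639, so λ = 0.5639/19.03 = 0.02962 per s.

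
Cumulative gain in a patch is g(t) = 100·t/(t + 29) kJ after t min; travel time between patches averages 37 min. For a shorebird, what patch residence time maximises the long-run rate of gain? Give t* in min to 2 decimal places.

Maximise g(t)/(T+t): set derivative to zero → g'(t)(T+t) = g(t).
g'(t) = 100·29/(t + 29)². Setting 100·29/(t+29)² = 100t/[(t+29)(37+t)] gives 29(37+t) = t(t+29), so t² = 29×37 = 1073.
t* = √1073 = 32.76 min.

32.76 min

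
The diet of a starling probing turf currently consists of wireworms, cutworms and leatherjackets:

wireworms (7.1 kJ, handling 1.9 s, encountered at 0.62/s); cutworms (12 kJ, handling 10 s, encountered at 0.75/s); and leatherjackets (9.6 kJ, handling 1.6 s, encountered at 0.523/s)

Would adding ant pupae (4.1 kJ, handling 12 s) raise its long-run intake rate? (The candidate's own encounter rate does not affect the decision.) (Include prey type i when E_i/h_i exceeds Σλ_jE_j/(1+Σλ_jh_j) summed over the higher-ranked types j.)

No

Intake rate on the current diet: R = (0.62×7.1 + 0.75×12 + 0.523×9.6) / (1 + 0.62×1.9 + 0.75×10 + 0.523×1.6) = 18.42/10.51 = 1.752 kJ/s.
ant pupae: E/h = 4.1/12 = 0.3417 kJ/s.
Since 0.3417 < R, time spent handling ant pupae is better spent searching.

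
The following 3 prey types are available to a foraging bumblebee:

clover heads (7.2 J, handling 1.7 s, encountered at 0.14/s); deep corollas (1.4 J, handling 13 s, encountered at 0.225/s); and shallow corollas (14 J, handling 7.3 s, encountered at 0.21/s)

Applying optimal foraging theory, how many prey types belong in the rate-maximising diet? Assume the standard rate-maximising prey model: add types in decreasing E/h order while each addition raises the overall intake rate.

E/h in descending order: clover heads 4.24, shallow corollas 1.92, deep corollas 0.108 J/s. The optimal diet is the largest prefix of this list for which every included type satisfies E_i/h_i > R on the types above it.
Rate on top 1: 0.8142. shallow corollas: 1.92 > 0.8142 → include.
Rate on top 2: 1.425. deep corollas: 0.108 < 1.425 → exclude; stop.
Optimal diet: clover heads, shallow corollas — 2 of 3 types.

2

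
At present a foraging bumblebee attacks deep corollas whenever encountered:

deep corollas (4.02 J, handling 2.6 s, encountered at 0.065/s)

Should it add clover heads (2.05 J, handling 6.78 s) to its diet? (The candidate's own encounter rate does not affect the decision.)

On deep corollas alone, R = ΣλE/(1+Σλh) = 0.2613/1.169 = 0.2235 J/s.
clover heads: E/h = 2.05/6.78 = 0.3024 J/s.
Since 0.3024 > R, including clover heads increases the long-run rate.

Yes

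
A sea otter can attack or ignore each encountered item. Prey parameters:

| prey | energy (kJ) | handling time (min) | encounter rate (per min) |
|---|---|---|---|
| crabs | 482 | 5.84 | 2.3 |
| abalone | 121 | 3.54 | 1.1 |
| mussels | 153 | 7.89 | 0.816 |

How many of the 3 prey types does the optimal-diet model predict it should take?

1

E/h in descending order: crabs 82.5, abalone 34.2, mussels 19.4 kJ/min. The optimal diet is the largest prefix of this list for which every included type satisfies E_i/h_i > R on the types above it.
Rate on top 1: 76.82. abalone: 34.2 < 76.82 → exclude; stop.
Optimal diet: crabs — 1 of 3 types.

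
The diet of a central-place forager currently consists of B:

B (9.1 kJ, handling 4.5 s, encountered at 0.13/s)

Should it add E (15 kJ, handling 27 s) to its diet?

No

Intake rate on the current diet: R = (0.13×9.1) / (1 + 0.13×4.5) = 1.183/1.585 = 0.7464 kJ/s.
Profitability of E: 15/27 = 0.5556 kJ/s.
Since 0.5556 < R, time spent handling E is better spent searching.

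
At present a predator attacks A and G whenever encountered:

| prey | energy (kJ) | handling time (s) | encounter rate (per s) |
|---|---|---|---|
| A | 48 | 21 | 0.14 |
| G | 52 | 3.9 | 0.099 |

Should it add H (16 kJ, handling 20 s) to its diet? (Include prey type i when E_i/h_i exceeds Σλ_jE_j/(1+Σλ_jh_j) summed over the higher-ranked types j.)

Current rate: (0.14×48 + 0.099×52)/(1 + 0.14×21 + 0.099×3.9) = 2.743 kJ/s.
H: E/h = 16/20 = 0.8 kJ/s.
0.8 < 2.743, so adding H would lower the average — exclude it.

No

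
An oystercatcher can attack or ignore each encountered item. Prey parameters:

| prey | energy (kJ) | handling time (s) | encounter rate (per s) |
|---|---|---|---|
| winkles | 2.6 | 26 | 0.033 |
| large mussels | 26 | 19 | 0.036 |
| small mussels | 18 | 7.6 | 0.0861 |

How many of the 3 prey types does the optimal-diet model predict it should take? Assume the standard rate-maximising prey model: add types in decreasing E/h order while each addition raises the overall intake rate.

2

E/h in descending order: small mussels 2.37, large mussels 1.37, winkles 0.1 kJ/s. The optimal diet is the largest prefix of this list for which every included type satisfies E_i/h_i > R on the types above it.
Rate on top 1: 0.9368. large mussels: 1.37 > 0.9368 → include.
Rate on top 2: 1.063. winkles: 0.1 < 1.063 → exclude; stop.
Optimal diet: small mussels, large mussels — 2 of 3 types.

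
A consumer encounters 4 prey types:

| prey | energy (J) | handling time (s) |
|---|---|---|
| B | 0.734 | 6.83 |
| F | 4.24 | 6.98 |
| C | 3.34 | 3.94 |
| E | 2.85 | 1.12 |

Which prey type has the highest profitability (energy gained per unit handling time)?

E

Profitability E/h (J/s): B = 0.734/6.83 = 0.107, F = 4.24/6.98 = 0.607, C = 3.34/3.94 = 0.848, E = 2.85/1.12 = 2.54.
Ranked: E > C > F > B.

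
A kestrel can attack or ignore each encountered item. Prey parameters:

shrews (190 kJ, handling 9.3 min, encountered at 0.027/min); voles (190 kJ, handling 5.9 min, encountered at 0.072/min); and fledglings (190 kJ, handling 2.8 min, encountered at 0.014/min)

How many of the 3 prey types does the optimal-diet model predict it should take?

3

Rank by E/h (kJ/min): fledglings 67.9, voles 32.2, shrews 20.4. Include each in turn until the next type's E/h falls below the running intake rate.
Rate on top 1: 2.56. voles: 32.2 > 2.56 → include.
Rate on top 2: 11.16. shrews: 20.4 > 11.16 → include.
Optimal diet: fledglings, voles, shrews — 3 of 3 types.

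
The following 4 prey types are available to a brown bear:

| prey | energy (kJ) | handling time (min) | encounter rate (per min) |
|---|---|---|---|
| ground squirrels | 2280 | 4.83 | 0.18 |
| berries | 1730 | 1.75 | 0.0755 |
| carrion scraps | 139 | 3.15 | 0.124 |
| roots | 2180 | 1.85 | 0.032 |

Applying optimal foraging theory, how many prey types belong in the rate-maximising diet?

3

Rank by E/h (kJ/min): roots 1.18e+03, berries 989, ground squirrels 472, carrion scraps 44.1. Include each in turn until the next type's E/h falls below the running intake rate.
Rate on top 1: 65.86. berries: 989 > 65.86 → include.
Rate on top 2: 168.2. ground squirrels: 472 > 168.2 → include.
Rate on top 3: 296.4. carrion scraps: 44.1 < 296.4 → exclude; stop.
Optimal diet: roots, berries, ground squirrels — 3 of 4 types.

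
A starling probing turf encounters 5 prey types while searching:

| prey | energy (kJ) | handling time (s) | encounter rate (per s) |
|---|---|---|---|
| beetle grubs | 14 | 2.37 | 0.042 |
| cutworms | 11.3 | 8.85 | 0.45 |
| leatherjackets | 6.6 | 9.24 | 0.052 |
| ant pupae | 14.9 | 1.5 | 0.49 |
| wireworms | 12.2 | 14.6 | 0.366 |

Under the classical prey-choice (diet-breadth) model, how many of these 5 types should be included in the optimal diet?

2

Profitabilities (E/h, kJ/s): ant pupae 9.93, beetle grubs 5.91, cutworms 1.28, wireworms 0.836, leatherjackets 0.714. Add prey in this order while the next type's profitability exceeds the intake rate on those already taken.
Rate on top 1: 4.208. beetle grubs: 5.91 > 4.208 → include.
Rate on top 2: 4.3. cutworms: 1.28 < 4.3 → exclude; stop.
Optimal diet: ant pupae, beetle grubs — 2 of 5 types.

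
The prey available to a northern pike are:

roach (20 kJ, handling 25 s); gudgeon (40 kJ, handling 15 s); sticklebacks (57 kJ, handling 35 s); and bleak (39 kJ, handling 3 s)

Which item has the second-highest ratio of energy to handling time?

gudgeon

Profitability E/h (kJ/s): roach = 20/25 = 0.8, gudgeon = 40/15 = 2.67, sticklebacks = 57/35 = 1.63, bleak = 39/3 = 13.
Ranked: bleak > gudgeon > sticklebacks > roach.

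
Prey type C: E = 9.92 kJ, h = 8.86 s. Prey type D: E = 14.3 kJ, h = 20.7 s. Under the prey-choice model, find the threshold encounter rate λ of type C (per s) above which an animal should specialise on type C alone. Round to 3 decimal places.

0.182 per s

The zero-one rule: include type D iff E₂/h₂ > λE₁/(1+λh₁). Equality gives the switch point.
λE₁h₂ = E₂ + λE₂h₁ ⇒ λ = E₂/(E₁h₂ − E₂h₁) = 14.3/(205.3 − 126.7) = 0.1818 per s.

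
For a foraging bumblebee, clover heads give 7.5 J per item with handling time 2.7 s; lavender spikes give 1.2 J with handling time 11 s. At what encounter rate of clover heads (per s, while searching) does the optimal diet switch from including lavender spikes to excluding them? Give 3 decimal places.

Drop lavender spikes once their profitability E₂/h₂ falls below the rate achievable on clover heads alone: E₂/h₂ = λE₁/(1 + λh₁).
Solve for λ: λE₁h₂ = E₂(1 + λh₁) → λ(E₁h₂ − E₂h₁) = E₂ → λ = E₂/(E₁h₂ − E₂h₁).
λ = 1.2/(7.5×11 − 1.2×2.7) = 1.2/79.26 = 0.01514 per s.

0.015 per s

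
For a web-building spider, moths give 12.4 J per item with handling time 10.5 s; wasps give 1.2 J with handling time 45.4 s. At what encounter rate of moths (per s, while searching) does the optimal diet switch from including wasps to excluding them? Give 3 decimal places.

0.002 per s

The zero-one rule: include wasps iff E₂/h₂ > λE₁/(1+λh₁). Equality gives the switch point.
λE₁h₂ = E₂ + λE₂h₁ ⇒ λ = E₂/(E₁h₂ − E₂h₁) = 1.2/(563 − 12.6) = 0.00218 per s.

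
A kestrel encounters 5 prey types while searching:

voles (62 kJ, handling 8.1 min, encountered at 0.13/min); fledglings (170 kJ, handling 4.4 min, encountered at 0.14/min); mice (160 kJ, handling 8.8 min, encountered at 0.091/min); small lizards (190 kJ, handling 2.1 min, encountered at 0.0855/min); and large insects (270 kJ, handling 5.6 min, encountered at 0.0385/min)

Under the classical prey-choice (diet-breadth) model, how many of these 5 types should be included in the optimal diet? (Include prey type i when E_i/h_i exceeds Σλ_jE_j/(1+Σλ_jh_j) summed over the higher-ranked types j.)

3

Rank by E/h (kJ/min): small lizards 90.5, large insects 48.2, fledglings 38.6, mice 18.2, voles 7.65. Include each in turn until the next type's E/h falls below the running intake rate.
Rate on top 1: 13.77. large insects: 48.2 > 13.77 → include.
Rate on top 2: 19.09. fledglings: 38.6 > 19.09 → include.
Rate on top 3: 25.08. mice: 18.2 < 25.08 → exclude; stop.
Optimal diet: small lizards, large insects, fledglings — 3 of 5 types.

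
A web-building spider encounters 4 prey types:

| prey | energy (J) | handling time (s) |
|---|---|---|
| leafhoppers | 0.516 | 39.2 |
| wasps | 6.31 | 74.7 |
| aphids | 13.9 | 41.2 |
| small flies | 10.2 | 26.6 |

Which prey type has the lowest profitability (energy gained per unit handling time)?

leafhoppers

In descending order of E/h:
small flies: 10.2/26.6 = 0.383 J/s
aphids: 13.9/41.2 = 0.337 J/s
wasps: 6.31/74.7 = 0.0845 J/s
leafhoppers: 0.516/39.2 = 0.0132 J/s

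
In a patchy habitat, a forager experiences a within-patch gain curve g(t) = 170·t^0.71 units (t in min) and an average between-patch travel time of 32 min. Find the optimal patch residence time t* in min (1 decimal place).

Optimal t* satisfies g'(t*) = g(t*)/(T + t*).
g'(t) = 0.71·170·t^-0.29. Setting 0.71·170·t^-0.29 = 170·t^0.71/(32+t) gives 0.71(32+t) = t, so 0.29·t = 0.71×32.
t* = 0.71×32/0.29 = 78.34 min.

78.3 min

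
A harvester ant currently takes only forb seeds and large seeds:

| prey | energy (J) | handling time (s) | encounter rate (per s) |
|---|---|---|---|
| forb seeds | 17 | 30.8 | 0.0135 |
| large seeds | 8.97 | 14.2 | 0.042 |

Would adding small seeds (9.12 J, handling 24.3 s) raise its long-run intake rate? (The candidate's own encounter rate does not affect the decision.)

Yes

On forb seeds and large seeds alone, R = ΣλE/(1+Σλh) = 0.6062/2.012 = 0.3013 J/s.
small seeds: E/h = 9.12/24.3 = 0.3753 J/s.
Since 0.3753 > R, including small seeds increases the long-run rate.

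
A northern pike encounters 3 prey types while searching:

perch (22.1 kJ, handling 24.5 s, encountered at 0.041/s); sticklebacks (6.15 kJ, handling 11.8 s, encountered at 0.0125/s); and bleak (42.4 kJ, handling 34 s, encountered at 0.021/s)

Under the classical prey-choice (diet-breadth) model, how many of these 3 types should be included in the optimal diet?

2

E/h in descending order: bleak 1.25, perch 0.902, sticklebacks 0.521 kJ/s. The optimal diet is the largest prefix of this list for which every included type satisfies E_i/h_i > R on the types above it.
Rate on top 1: 0.5195. perch: 0.902 > 0.5195 → include.
Rate on top 2: 0.6608. sticklebacks: 0.521 < 0.6608 → exclude; stop.
Optimal diet: bleak, perch — 2 of 3 types.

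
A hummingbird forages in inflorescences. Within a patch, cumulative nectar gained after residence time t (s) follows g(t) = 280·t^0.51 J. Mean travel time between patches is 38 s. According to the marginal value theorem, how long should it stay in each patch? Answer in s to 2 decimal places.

39.55 s

Optimal t* satisfies g'(t*) = g(t*)/(T + t*).
g'(t) = 0.51·280·t^-0.49. Setting 0.51·280·t^-0.49 = 280·t^0.51/(38+t) gives 0.51(38+t) = t, so 0.49·t = 0.51×38.
t* = 0.51×38/0.49 = 39.55 s.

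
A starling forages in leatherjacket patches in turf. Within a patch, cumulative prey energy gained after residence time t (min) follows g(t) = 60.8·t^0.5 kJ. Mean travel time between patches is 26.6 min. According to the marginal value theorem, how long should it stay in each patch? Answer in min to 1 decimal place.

By the marginal value theorem, leave when the instantaneous gain rate g'(t) equals the habitat-wide average g(t)/(T + t).
g'(t) = 0.5·60.8·t^-0.5. Setting 0.5·60.8·t^-0.5 = 60.8·t^0.5/(26.6+t) gives 0.5(26.6+t) = t, so 0.50·t = 0.5×26.6.
t* = 0.5×26.6/0.50 = 26.6 min.

26.6 min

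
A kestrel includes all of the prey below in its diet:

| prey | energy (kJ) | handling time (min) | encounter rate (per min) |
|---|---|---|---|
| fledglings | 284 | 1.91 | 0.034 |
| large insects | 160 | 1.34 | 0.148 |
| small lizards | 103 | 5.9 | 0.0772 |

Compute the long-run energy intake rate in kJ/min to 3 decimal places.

24.022 kJ/min

Energy encountered per unit search time: 0.034×284 + 0.148×160 + 0.0772×103 = 41.29 kJ/min.
Handling time per unit search time: 0.034×1.91 + 0.148×1.34 + 0.0772×5.9 = 0.7187.
Rate = 41.29/(1 + 0.7187) = 24.02 kJ/min.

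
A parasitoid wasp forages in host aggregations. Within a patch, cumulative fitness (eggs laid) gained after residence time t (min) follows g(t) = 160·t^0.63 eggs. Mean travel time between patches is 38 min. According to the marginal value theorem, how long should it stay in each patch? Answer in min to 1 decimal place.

By the marginal value theorem, leave when the instantaneous gain rate g'(t) equals the habitat-wide average g(t)/(T + t).
g'(t) = 0.63·160·t^-0.37. Setting 0.63·160·t^-0.37 = 160·t^0.63/(38+t) gives 0.63(38+t) = t, so 0.37·t = 0.63×38.
t* = 0.63×38/0.37 = 64.7 min.

64.7 min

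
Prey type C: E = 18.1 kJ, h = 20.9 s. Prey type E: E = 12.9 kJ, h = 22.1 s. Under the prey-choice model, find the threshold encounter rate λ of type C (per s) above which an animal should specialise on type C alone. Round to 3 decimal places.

At the threshold, the rate on type C alone equals the profitability of type E: λ·18.1/(1 + λ·20.9) = 12.9/22.1 = 0.5837.
Rearranging, λ(18.1 − 0.5837×20.9) = 0.5837, so λ = 0.5837/5.9 = 0.09893 per s.

0.099 per s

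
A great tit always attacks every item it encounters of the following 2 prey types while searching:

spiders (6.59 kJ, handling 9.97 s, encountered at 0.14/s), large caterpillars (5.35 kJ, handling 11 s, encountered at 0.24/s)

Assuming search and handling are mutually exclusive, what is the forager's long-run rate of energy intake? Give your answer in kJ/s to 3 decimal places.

0.438 kJ/s

R = (0.14×6.59 + 0.24×5.35) / (1 + 0.14×9.97 + 0.24×11) = 2.207/5.036 = 0.4382 kJ/s.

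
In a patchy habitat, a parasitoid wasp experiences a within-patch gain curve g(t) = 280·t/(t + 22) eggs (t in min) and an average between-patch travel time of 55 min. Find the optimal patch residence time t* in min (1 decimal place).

By the marginal value theorem, leave when the instantaneous gain rate g'(t) equals the habitat-wide average g(t)/(T + t).
g'(t) = 280·22/(t + 22)². Setting 280·22/(t+22)² = 280t/[(t+22)(55+t)] gives 22(55+t) = t(t+22), so t² = 22×55 = 1210.
t* = √1210 = 34.79 min.

34.8 min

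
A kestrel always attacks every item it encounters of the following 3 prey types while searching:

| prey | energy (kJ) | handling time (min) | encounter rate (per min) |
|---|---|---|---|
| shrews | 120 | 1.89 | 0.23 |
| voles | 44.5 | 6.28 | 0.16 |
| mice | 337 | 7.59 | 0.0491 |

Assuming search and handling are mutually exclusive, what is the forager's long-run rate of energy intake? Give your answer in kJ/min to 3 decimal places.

18.230 kJ/min

Energy encountered per unit search time: 0.23×120 + 0.16×44.5 + 0.0491×337 = 51.27 kJ/min.
Handling time per unit search time: 0.23×1.89 + 0.16×6.28 + 0.0491×7.59 = 1.812.
Rate = 51.27/(1 + 1.812) = 18.23 kJ/min.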